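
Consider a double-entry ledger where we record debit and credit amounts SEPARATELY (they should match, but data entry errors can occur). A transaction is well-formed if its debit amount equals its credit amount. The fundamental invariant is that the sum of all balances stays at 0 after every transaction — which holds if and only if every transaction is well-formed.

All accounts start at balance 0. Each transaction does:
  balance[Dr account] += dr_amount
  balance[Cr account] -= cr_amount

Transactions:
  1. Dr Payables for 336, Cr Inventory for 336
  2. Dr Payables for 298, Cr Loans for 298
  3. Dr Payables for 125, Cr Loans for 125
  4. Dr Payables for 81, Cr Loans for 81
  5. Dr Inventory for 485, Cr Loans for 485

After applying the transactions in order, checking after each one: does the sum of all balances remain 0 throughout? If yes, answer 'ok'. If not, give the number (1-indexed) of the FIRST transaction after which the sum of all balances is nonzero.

After txn 1: dr=336 cr=336 sum_balances=0
After txn 2: dr=298 cr=298 sum_balances=0
After txn 3: dr=125 cr=125 sum_balances=0
After txn 4: dr=81 cr=81 sum_balances=0
After txn 5: dr=485 cr=485 sum_balances=0

Answer: ok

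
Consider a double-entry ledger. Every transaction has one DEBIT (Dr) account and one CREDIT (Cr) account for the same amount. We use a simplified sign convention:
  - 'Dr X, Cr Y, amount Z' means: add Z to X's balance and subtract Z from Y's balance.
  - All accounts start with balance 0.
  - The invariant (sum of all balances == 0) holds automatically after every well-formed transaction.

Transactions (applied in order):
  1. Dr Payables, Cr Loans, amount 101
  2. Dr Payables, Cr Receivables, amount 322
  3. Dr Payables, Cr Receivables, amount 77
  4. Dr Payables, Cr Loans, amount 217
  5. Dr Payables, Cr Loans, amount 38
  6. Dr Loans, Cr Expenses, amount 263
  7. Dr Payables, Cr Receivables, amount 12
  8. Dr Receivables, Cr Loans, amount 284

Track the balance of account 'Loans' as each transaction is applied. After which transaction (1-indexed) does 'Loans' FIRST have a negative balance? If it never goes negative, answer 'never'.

After txn 1: Loans=-101

Answer: 1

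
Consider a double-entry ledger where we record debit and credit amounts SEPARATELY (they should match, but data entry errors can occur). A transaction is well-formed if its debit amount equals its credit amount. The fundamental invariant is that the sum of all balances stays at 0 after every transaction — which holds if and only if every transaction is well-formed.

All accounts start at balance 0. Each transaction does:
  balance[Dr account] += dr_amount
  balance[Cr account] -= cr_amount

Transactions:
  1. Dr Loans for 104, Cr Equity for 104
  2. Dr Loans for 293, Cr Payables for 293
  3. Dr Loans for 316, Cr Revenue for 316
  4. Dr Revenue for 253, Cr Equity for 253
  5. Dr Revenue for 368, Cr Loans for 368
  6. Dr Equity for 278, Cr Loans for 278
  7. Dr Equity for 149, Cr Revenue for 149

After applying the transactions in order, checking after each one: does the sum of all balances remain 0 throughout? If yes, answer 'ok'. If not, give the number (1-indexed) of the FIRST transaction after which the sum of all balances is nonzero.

Answer: ok

Derivation:
After txn 1: dr=104 cr=104 sum_balances=0
After txn 2: dr=293 cr=293 sum_balances=0
After txn 3: dr=316 cr=316 sum_balances=0
After txn 4: dr=253 cr=253 sum_balances=0
After txn 5: dr=368 cr=368 sum_balances=0
After txn 6: dr=278 cr=278 sum_balances=0
After txn 7: dr=149 cr=149 sum_balances=0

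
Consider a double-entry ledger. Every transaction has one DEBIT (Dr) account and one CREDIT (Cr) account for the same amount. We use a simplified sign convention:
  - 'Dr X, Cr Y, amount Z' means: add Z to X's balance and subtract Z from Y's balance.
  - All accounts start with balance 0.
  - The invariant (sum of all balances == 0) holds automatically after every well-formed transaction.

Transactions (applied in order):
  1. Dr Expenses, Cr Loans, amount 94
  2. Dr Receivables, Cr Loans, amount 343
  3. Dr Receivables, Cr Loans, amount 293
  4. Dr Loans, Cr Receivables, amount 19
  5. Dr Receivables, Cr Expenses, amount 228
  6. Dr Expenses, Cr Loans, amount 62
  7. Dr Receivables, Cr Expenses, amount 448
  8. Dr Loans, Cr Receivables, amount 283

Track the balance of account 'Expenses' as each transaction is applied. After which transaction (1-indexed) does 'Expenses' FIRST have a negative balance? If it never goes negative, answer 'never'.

After txn 1: Expenses=94
After txn 2: Expenses=94
After txn 3: Expenses=94
After txn 4: Expenses=94
After txn 5: Expenses=-134

Answer: 5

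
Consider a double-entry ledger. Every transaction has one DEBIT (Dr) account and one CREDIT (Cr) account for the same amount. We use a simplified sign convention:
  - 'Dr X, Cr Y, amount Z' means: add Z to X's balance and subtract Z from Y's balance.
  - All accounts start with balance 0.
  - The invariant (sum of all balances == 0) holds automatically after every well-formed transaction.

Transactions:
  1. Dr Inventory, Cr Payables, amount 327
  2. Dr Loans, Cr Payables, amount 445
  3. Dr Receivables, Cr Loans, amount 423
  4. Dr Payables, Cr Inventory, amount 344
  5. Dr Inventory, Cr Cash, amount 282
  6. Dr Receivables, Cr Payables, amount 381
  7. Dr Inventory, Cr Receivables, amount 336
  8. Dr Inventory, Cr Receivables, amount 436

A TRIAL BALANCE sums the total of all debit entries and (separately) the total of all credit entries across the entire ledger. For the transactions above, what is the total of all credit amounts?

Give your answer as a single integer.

Answer: 2974

Derivation:
Txn 1: credit+=327
Txn 2: credit+=445
Txn 3: credit+=423
Txn 4: credit+=344
Txn 5: credit+=282
Txn 6: credit+=381
Txn 7: credit+=336
Txn 8: credit+=436
Total credits = 2974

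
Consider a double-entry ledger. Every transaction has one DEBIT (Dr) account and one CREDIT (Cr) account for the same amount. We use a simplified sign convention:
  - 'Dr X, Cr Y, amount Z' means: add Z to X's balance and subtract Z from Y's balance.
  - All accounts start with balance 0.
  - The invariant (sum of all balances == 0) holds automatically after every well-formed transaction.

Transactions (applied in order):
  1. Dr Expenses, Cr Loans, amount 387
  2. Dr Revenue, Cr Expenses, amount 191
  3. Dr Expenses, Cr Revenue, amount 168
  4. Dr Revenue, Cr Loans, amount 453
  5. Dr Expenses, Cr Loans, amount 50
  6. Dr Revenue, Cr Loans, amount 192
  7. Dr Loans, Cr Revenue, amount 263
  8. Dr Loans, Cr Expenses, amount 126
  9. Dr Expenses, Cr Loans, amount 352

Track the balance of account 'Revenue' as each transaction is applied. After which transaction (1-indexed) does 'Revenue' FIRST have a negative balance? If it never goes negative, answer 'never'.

Answer: never

Derivation:
After txn 1: Revenue=0
After txn 2: Revenue=191
After txn 3: Revenue=23
After txn 4: Revenue=476
After txn 5: Revenue=476
After txn 6: Revenue=668
After txn 7: Revenue=405
After txn 8: Revenue=405
After txn 9: Revenue=405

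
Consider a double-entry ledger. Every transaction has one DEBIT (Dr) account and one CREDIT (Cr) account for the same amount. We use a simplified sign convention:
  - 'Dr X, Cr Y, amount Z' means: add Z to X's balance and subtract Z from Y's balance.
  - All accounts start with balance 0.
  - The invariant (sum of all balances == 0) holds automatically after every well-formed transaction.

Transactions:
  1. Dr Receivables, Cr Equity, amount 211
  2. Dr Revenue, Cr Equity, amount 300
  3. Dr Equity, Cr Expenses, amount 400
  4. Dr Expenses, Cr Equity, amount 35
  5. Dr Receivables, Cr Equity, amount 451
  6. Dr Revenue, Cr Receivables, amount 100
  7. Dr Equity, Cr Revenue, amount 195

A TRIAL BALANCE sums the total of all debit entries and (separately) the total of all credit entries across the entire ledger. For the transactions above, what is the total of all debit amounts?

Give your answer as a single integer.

Answer: 1692

Derivation:
Txn 1: debit+=211
Txn 2: debit+=300
Txn 3: debit+=400
Txn 4: debit+=35
Txn 5: debit+=451
Txn 6: debit+=100
Txn 7: debit+=195
Total debits = 1692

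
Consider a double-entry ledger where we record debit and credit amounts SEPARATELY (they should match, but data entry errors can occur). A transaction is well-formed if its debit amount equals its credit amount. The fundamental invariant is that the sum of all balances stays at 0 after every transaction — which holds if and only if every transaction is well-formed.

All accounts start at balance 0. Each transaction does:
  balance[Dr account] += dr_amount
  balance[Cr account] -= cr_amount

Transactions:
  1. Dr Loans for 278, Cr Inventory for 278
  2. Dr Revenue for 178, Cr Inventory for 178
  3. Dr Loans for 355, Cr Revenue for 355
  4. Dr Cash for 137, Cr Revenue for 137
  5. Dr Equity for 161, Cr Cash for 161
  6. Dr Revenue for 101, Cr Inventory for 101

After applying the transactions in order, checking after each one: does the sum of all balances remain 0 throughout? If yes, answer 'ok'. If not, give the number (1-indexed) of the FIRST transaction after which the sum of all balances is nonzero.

After txn 1: dr=278 cr=278 sum_balances=0
After txn 2: dr=178 cr=178 sum_balances=0
After txn 3: dr=355 cr=355 sum_balances=0
After txn 4: dr=137 cr=137 sum_balances=0
After txn 5: dr=161 cr=161 sum_balances=0
After txn 6: dr=101 cr=101 sum_balances=0

Answer: ok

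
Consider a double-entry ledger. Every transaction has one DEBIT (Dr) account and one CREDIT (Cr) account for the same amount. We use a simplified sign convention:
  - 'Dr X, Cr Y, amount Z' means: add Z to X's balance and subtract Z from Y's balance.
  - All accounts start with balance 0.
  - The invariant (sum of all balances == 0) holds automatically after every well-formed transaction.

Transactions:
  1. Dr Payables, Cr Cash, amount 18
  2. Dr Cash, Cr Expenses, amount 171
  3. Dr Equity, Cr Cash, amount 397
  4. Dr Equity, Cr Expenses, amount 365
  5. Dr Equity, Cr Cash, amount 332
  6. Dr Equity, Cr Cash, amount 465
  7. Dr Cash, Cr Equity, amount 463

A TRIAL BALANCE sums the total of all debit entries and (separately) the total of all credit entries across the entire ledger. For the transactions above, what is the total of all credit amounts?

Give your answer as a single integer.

Txn 1: credit+=18
Txn 2: credit+=171
Txn 3: credit+=397
Txn 4: credit+=365
Txn 5: credit+=332
Txn 6: credit+=465
Txn 7: credit+=463
Total credits = 2211

Answer: 2211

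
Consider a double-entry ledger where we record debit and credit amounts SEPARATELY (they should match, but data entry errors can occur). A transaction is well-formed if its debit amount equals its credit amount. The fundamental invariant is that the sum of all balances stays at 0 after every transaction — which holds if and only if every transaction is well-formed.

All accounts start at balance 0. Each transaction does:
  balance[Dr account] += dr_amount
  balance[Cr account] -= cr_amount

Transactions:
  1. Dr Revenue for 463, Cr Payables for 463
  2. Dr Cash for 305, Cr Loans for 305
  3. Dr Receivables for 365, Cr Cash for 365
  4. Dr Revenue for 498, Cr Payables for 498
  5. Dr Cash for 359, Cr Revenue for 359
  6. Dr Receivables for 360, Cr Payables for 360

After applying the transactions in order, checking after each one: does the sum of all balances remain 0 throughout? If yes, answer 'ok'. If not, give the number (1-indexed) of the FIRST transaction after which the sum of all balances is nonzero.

After txn 1: dr=463 cr=463 sum_balances=0
After txn 2: dr=305 cr=305 sum_balances=0
After txn 3: dr=365 cr=365 sum_balances=0
After txn 4: dr=498 cr=498 sum_balances=0
After txn 5: dr=359 cr=359 sum_balances=0
After txn 6: dr=360 cr=360 sum_balances=0

Answer: ok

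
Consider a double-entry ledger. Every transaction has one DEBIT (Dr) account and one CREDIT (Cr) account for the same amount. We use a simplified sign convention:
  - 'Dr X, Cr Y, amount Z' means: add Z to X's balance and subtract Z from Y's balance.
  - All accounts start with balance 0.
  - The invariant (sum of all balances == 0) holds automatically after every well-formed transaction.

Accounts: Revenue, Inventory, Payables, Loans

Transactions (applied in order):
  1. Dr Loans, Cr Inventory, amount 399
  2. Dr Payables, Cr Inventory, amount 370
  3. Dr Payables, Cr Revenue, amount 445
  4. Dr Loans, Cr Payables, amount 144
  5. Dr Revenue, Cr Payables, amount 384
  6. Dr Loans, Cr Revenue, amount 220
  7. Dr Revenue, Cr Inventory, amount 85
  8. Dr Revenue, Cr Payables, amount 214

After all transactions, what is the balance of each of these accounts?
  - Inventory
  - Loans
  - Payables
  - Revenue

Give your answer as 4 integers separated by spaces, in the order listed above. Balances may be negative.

Answer: -854 763 73 18

Derivation:
After txn 1 (Dr Loans, Cr Inventory, amount 399): Inventory=-399 Loans=399
After txn 2 (Dr Payables, Cr Inventory, amount 370): Inventory=-769 Loans=399 Payables=370
After txn 3 (Dr Payables, Cr Revenue, amount 445): Inventory=-769 Loans=399 Payables=815 Revenue=-445
After txn 4 (Dr Loans, Cr Payables, amount 144): Inventory=-769 Loans=543 Payables=671 Revenue=-445
After txn 5 (Dr Revenue, Cr Payables, amount 384): Inventory=-769 Loans=543 Payables=287 Revenue=-61
After txn 6 (Dr Loans, Cr Revenue, amount 220): Inventory=-769 Loans=763 Payables=287 Revenue=-281
After txn 7 (Dr Revenue, Cr Inventory, amount 85): Inventory=-854 Loans=763 Payables=287 Revenue=-196
After txn 8 (Dr Revenue, Cr Payables, amount 214): Inventory=-854 Loans=763 Payables=73 Revenue=18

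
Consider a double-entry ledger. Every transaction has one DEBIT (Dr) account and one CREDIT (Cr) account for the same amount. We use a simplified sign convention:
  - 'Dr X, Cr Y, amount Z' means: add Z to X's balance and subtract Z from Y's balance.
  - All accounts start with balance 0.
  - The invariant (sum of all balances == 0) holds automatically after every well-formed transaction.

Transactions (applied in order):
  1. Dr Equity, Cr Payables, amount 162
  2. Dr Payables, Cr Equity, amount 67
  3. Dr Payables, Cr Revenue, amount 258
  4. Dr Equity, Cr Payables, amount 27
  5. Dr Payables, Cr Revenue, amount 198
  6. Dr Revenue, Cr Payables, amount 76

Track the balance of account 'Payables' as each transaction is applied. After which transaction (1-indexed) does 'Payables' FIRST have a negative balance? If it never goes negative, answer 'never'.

After txn 1: Payables=-162

Answer: 1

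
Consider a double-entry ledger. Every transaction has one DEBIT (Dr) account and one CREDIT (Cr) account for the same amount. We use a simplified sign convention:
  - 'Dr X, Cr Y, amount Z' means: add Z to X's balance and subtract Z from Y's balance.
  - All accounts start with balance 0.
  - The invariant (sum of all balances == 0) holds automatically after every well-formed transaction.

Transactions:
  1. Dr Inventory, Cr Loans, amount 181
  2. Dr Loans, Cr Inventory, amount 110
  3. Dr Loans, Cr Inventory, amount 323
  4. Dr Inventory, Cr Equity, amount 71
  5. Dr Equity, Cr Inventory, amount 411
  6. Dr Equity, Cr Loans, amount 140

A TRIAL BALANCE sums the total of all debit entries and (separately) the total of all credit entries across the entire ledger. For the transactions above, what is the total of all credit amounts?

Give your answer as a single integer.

Answer: 1236

Derivation:
Txn 1: credit+=181
Txn 2: credit+=110
Txn 3: credit+=323
Txn 4: credit+=71
Txn 5: credit+=411
Txn 6: credit+=140
Total credits = 1236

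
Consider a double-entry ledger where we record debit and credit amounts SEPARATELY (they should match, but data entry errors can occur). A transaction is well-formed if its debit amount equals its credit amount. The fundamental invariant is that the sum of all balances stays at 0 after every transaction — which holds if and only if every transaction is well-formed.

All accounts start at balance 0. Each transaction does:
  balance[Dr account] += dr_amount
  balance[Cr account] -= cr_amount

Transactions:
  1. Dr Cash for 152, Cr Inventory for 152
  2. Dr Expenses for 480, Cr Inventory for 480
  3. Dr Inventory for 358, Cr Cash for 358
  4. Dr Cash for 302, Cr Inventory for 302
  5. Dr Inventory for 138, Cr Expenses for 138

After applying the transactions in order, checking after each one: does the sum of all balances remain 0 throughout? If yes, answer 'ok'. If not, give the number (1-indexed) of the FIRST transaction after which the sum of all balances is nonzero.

After txn 1: dr=152 cr=152 sum_balances=0
After txn 2: dr=480 cr=480 sum_balances=0
After txn 3: dr=358 cr=358 sum_balances=0
After txn 4: dr=302 cr=302 sum_balances=0
After txn 5: dr=138 cr=138 sum_balances=0

Answer: ok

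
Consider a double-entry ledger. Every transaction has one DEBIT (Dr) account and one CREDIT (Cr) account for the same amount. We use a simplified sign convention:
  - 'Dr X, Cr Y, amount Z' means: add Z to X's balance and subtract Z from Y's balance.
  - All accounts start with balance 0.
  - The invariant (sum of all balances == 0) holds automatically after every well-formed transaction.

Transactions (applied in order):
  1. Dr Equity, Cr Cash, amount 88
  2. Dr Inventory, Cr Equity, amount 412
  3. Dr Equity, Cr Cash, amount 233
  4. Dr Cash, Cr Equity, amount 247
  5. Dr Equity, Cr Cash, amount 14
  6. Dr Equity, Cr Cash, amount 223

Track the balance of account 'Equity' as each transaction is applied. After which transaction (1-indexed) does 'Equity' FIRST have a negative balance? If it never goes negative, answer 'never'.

Answer: 2

Derivation:
After txn 1: Equity=88
After txn 2: Equity=-324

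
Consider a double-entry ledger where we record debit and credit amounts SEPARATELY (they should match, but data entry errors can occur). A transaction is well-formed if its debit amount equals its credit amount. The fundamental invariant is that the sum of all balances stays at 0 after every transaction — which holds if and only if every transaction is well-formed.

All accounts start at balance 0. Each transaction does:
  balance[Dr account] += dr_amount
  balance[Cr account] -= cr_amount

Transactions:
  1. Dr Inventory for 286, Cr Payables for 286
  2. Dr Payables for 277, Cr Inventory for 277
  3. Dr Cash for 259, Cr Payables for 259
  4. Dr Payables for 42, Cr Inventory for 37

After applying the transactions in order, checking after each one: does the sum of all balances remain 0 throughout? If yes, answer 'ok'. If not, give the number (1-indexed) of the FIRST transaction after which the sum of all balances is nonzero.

After txn 1: dr=286 cr=286 sum_balances=0
After txn 2: dr=277 cr=277 sum_balances=0
After txn 3: dr=259 cr=259 sum_balances=0
After txn 4: dr=42 cr=37 sum_balances=5

Answer: 4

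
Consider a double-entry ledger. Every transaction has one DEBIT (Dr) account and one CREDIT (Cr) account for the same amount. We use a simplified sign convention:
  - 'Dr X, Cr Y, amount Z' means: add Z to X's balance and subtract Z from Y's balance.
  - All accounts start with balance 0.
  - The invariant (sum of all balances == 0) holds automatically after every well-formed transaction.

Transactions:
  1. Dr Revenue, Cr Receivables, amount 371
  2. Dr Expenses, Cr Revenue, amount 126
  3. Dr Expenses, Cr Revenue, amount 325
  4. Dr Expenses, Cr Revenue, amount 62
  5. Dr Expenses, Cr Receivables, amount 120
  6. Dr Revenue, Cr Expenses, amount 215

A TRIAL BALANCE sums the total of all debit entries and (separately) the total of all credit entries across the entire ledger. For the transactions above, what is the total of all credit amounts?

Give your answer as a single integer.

Answer: 1219

Derivation:
Txn 1: credit+=371
Txn 2: credit+=126
Txn 3: credit+=325
Txn 4: credit+=62
Txn 5: credit+=120
Txn 6: credit+=215
Total credits = 1219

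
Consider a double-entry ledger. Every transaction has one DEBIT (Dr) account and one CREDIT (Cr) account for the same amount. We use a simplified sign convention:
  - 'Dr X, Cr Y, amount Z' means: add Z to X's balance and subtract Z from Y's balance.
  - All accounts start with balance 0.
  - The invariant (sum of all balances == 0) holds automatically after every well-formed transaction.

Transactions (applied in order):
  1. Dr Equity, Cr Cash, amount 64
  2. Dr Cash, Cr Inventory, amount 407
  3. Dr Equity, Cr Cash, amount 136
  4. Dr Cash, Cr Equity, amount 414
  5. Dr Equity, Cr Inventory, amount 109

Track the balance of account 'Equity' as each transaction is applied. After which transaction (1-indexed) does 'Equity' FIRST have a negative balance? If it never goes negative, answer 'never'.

After txn 1: Equity=64
After txn 2: Equity=64
After txn 3: Equity=200
After txn 4: Equity=-214

Answer: 4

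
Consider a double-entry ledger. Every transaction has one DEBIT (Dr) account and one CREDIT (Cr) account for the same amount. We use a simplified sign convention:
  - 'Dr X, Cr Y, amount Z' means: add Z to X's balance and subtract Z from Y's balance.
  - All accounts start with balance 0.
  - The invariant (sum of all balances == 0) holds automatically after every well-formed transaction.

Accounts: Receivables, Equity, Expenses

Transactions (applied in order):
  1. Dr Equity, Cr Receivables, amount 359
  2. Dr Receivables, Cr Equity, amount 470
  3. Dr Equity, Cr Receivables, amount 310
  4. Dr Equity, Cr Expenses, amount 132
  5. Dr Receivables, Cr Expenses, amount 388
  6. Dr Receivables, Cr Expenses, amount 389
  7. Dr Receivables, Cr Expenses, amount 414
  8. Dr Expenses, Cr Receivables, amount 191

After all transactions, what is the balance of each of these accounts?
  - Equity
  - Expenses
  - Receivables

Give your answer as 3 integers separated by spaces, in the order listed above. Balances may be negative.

After txn 1 (Dr Equity, Cr Receivables, amount 359): Equity=359 Receivables=-359
After txn 2 (Dr Receivables, Cr Equity, amount 470): Equity=-111 Receivables=111
After txn 3 (Dr Equity, Cr Receivables, amount 310): Equity=199 Receivables=-199
After txn 4 (Dr Equity, Cr Expenses, amount 132): Equity=331 Expenses=-132 Receivables=-199
After txn 5 (Dr Receivables, Cr Expenses, amount 388): Equity=331 Expenses=-520 Receivables=189
After txn 6 (Dr Receivables, Cr Expenses, amount 389): Equity=331 Expenses=-909 Receivables=578
After txn 7 (Dr Receivables, Cr Expenses, amount 414): Equity=331 Expenses=-1323 Receivables=992
After txn 8 (Dr Expenses, Cr Receivables, amount 191): Equity=331 Expenses=-1132 Receivables=801

Answer: 331 -1132 801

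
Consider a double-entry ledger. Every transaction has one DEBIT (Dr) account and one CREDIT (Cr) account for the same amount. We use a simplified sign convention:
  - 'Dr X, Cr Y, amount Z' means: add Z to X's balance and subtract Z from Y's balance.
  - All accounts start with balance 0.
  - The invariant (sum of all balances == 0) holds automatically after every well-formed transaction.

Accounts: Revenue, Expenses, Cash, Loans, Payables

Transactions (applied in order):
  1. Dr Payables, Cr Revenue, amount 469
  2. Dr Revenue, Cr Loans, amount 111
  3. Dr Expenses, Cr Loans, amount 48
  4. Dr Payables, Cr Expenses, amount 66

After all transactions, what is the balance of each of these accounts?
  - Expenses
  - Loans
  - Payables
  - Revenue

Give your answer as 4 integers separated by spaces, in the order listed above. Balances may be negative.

Answer: -18 -159 535 -358

Derivation:
After txn 1 (Dr Payables, Cr Revenue, amount 469): Payables=469 Revenue=-469
After txn 2 (Dr Revenue, Cr Loans, amount 111): Loans=-111 Payables=469 Revenue=-358
After txn 3 (Dr Expenses, Cr Loans, amount 48): Expenses=48 Loans=-159 Payables=469 Revenue=-358
After txn 4 (Dr Payables, Cr Expenses, amount 66): Expenses=-18 Loans=-159 Payables=535 Revenue=-358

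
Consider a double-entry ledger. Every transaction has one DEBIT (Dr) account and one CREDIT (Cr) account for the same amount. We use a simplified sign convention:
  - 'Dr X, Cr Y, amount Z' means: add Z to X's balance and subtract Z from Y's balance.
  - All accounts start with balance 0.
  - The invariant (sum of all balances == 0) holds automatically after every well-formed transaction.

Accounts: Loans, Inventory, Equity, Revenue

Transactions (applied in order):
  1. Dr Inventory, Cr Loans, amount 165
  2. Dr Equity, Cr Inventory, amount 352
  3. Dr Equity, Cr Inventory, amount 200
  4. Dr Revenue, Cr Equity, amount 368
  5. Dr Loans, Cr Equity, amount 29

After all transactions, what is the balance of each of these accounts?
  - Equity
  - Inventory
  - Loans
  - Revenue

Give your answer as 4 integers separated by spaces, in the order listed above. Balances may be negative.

Answer: 155 -387 -136 368

Derivation:
After txn 1 (Dr Inventory, Cr Loans, amount 165): Inventory=165 Loans=-165
After txn 2 (Dr Equity, Cr Inventory, amount 352): Equity=352 Inventory=-187 Loans=-165
After txn 3 (Dr Equity, Cr Inventory, amount 200): Equity=552 Inventory=-387 Loans=-165
After txn 4 (Dr Revenue, Cr Equity, amount 368): Equity=184 Inventory=-387 Loans=-165 Revenue=368
After txn 5 (Dr Loans, Cr Equity, amount 29): Equity=155 Inventory=-387 Loans=-136 Revenue=368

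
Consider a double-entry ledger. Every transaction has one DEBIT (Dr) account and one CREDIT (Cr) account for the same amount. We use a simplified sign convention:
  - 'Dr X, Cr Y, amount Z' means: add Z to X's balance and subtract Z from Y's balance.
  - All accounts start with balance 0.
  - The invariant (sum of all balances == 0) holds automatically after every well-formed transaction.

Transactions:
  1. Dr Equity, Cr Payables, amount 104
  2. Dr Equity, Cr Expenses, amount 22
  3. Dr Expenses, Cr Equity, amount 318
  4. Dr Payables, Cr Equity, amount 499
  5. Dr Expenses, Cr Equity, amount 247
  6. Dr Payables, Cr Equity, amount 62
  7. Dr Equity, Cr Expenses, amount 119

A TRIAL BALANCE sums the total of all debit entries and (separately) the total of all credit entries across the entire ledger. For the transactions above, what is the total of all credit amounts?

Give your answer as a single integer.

Answer: 1371

Derivation:
Txn 1: credit+=104
Txn 2: credit+=22
Txn 3: credit+=318
Txn 4: credit+=499
Txn 5: credit+=247
Txn 6: credit+=62
Txn 7: credit+=119
Total credits = 1371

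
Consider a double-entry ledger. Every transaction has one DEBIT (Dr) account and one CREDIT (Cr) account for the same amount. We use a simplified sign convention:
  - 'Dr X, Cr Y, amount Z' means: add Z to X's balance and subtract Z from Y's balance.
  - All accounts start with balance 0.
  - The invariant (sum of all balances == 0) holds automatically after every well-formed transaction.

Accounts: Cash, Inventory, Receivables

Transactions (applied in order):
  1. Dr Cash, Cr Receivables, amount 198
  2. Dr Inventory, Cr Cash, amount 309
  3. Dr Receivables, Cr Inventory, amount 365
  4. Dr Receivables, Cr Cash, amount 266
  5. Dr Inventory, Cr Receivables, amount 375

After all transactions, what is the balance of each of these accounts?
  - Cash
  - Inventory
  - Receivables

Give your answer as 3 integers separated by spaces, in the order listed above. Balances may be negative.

After txn 1 (Dr Cash, Cr Receivables, amount 198): Cash=198 Receivables=-198
After txn 2 (Dr Inventory, Cr Cash, amount 309): Cash=-111 Inventory=309 Receivables=-198
After txn 3 (Dr Receivables, Cr Inventory, amount 365): Cash=-111 Inventory=-56 Receivables=167
After txn 4 (Dr Receivables, Cr Cash, amount 266): Cash=-377 Inventory=-56 Receivables=433
After txn 5 (Dr Inventory, Cr Receivables, amount 375): Cash=-377 Inventory=319 Receivables=58

Answer: -377 319 58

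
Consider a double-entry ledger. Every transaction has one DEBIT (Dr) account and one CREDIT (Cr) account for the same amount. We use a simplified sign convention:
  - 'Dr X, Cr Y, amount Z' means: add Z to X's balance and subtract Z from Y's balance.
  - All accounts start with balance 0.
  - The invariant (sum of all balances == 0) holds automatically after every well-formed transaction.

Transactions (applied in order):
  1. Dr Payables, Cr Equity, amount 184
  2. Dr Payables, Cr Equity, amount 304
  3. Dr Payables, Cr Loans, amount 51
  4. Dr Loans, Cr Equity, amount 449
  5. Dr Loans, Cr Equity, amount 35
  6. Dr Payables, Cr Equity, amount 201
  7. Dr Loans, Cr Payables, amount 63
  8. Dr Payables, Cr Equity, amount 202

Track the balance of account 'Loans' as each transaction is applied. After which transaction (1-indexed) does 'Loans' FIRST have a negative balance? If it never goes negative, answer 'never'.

Answer: 3

Derivation:
After txn 1: Loans=0
After txn 2: Loans=0
After txn 3: Loans=-51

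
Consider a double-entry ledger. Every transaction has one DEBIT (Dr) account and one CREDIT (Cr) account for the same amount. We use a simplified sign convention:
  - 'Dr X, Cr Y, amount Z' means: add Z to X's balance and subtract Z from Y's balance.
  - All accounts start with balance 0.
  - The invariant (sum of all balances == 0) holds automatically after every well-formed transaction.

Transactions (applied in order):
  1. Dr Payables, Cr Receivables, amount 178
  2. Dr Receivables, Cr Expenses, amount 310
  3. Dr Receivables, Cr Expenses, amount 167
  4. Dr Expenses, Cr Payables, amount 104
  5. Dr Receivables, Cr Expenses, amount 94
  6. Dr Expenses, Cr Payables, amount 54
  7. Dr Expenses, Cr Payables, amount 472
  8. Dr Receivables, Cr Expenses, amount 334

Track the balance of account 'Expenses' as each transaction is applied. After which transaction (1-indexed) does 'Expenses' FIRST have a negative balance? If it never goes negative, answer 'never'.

After txn 1: Expenses=0
After txn 2: Expenses=-310

Answer: 2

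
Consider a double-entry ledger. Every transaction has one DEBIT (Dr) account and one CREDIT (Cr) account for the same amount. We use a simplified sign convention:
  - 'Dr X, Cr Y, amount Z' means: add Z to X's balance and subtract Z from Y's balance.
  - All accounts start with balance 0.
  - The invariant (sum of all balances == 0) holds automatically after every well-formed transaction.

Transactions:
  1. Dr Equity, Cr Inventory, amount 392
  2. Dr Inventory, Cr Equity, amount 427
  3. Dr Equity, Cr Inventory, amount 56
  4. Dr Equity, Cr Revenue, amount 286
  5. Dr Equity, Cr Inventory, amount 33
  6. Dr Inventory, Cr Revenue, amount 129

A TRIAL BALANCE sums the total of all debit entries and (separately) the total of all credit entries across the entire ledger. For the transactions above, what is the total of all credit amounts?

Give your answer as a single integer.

Txn 1: credit+=392
Txn 2: credit+=427
Txn 3: credit+=56
Txn 4: credit+=286
Txn 5: credit+=33
Txn 6: credit+=129
Total credits = 1323

Answer: 1323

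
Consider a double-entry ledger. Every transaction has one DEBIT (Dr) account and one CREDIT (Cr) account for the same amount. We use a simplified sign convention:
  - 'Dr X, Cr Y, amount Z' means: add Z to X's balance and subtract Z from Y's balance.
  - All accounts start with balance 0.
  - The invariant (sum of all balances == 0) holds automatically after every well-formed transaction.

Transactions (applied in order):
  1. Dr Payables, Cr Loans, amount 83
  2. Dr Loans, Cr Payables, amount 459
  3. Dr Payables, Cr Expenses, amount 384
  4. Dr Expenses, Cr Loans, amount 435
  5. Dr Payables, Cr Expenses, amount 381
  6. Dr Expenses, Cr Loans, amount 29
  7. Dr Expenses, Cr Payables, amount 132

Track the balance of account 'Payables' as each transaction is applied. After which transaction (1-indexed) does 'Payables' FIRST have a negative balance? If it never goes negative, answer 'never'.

After txn 1: Payables=83
After txn 2: Payables=-376

Answer: 2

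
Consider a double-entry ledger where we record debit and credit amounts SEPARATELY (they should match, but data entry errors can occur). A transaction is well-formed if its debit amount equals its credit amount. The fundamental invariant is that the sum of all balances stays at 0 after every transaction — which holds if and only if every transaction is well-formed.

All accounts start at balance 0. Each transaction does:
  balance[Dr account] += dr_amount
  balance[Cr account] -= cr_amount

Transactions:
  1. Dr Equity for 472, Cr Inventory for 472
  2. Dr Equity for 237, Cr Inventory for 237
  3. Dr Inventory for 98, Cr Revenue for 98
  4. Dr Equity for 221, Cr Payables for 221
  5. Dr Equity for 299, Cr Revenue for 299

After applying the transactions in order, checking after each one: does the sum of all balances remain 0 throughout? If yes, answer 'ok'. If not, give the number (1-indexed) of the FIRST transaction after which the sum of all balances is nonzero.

After txn 1: dr=472 cr=472 sum_balances=0
After txn 2: dr=237 cr=237 sum_balances=0
After txn 3: dr=98 cr=98 sum_balances=0
After txn 4: dr=221 cr=221 sum_balances=0
After txn 5: dr=299 cr=299 sum_balances=0

Answer: ok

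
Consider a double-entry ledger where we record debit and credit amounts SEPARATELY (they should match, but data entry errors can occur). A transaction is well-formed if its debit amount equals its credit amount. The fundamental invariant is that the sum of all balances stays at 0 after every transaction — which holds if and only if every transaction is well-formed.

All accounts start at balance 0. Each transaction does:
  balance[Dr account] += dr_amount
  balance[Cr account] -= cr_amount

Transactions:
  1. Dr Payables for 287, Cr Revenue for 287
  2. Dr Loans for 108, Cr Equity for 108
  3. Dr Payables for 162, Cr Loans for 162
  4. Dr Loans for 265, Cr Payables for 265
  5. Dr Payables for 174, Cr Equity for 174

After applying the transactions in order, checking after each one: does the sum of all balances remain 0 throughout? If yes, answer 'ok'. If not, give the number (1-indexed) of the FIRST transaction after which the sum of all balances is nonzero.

After txn 1: dr=287 cr=287 sum_balances=0
After txn 2: dr=108 cr=108 sum_balances=0
After txn 3: dr=162 cr=162 sum_balances=0
After txn 4: dr=265 cr=265 sum_balances=0
After txn 5: dr=174 cr=174 sum_balances=0

Answer: ok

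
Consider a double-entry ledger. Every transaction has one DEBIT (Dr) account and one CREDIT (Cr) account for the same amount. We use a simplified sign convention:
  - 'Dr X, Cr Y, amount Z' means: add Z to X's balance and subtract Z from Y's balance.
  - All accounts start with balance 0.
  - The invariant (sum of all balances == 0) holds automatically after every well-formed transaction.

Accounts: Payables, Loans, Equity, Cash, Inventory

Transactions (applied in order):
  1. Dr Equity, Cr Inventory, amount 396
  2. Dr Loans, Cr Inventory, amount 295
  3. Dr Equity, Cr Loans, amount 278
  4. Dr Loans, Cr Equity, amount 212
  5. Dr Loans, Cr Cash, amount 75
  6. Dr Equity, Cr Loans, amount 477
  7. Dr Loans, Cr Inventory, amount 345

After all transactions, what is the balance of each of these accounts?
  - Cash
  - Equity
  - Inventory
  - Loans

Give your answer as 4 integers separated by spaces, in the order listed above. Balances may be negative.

Answer: -75 939 -1036 172

Derivation:
After txn 1 (Dr Equity, Cr Inventory, amount 396): Equity=396 Inventory=-396
After txn 2 (Dr Loans, Cr Inventory, amount 295): Equity=396 Inventory=-691 Loans=295
After txn 3 (Dr Equity, Cr Loans, amount 278): Equity=674 Inventory=-691 Loans=17
After txn 4 (Dr Loans, Cr Equity, amount 212): Equity=462 Inventory=-691 Loans=229
After txn 5 (Dr Loans, Cr Cash, amount 75): Cash=-75 Equity=462 Inventory=-691 Loans=304
After txn 6 (Dr Equity, Cr Loans, amount 477): Cash=-75 Equity=939 Inventory=-691 Loans=-173
After txn 7 (Dr Loans, Cr Inventory, amount 345): Cash=-75 Equity=939 Inventory=-1036 Loans=172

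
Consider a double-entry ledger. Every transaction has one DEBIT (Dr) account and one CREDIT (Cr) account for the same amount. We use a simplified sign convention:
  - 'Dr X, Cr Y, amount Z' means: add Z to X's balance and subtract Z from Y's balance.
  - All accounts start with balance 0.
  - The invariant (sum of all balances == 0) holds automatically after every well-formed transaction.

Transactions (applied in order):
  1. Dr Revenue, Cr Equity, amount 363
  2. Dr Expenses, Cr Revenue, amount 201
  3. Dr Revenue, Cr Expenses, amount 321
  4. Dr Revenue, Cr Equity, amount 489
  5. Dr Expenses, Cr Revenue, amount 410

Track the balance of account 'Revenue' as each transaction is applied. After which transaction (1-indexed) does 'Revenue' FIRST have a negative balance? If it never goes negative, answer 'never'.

After txn 1: Revenue=363
After txn 2: Revenue=162
After txn 3: Revenue=483
After txn 4: Revenue=972
After txn 5: Revenue=562

Answer: never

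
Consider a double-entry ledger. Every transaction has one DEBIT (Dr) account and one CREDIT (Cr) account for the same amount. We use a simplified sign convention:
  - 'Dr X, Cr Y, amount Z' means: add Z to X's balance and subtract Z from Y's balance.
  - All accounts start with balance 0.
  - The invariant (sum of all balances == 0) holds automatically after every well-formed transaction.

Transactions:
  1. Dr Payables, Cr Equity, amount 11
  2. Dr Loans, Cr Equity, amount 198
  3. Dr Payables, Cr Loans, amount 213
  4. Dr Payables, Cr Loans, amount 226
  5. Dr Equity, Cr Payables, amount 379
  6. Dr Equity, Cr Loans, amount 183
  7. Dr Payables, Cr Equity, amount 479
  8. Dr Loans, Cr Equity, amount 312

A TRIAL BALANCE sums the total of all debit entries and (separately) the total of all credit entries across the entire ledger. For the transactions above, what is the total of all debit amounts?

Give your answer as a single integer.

Txn 1: debit+=11
Txn 2: debit+=198
Txn 3: debit+=213
Txn 4: debit+=226
Txn 5: debit+=379
Txn 6: debit+=183
Txn 7: debit+=479
Txn 8: debit+=312
Total debits = 2001

Answer: 2001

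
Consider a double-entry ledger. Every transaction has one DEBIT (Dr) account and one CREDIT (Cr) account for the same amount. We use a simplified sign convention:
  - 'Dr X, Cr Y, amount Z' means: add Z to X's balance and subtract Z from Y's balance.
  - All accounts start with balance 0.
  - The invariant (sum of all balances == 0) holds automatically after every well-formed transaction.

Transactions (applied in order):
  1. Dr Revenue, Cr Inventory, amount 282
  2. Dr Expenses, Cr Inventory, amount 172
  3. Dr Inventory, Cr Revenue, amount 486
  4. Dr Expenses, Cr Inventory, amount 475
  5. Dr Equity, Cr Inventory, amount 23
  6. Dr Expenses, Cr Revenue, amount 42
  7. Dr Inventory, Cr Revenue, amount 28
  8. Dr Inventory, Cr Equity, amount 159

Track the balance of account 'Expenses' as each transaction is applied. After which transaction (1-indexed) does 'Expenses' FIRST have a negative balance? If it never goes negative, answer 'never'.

Answer: never

Derivation:
After txn 1: Expenses=0
After txn 2: Expenses=172
After txn 3: Expenses=172
After txn 4: Expenses=647
After txn 5: Expenses=647
After txn 6: Expenses=689
After txn 7: Expenses=689
After txn 8: Expenses=689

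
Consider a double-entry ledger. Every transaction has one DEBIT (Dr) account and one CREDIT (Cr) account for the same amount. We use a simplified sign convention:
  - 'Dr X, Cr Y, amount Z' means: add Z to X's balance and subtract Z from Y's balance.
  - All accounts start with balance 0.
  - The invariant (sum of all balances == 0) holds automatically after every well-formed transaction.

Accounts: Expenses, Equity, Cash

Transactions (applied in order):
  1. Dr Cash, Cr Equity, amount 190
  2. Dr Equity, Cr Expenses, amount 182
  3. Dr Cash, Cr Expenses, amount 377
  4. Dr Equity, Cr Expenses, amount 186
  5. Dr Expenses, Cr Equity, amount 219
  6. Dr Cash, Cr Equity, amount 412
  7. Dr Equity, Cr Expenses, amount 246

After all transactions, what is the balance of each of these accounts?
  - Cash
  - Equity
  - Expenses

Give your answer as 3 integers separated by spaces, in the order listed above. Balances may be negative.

After txn 1 (Dr Cash, Cr Equity, amount 190): Cash=190 Equity=-190
After txn 2 (Dr Equity, Cr Expenses, amount 182): Cash=190 Equity=-8 Expenses=-182
After txn 3 (Dr Cash, Cr Expenses, amount 377): Cash=567 Equity=-8 Expenses=-559
After txn 4 (Dr Equity, Cr Expenses, amount 186): Cash=567 Equity=178 Expenses=-745
After txn 5 (Dr Expenses, Cr Equity, amount 219): Cash=567 Equity=-41 Expenses=-526
After txn 6 (Dr Cash, Cr Equity, amount 412): Cash=979 Equity=-453 Expenses=-526
After txn 7 (Dr Equity, Cr Expenses, amount 246): Cash=979 Equity=-207 Expenses=-772

Answer: 979 -207 -772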